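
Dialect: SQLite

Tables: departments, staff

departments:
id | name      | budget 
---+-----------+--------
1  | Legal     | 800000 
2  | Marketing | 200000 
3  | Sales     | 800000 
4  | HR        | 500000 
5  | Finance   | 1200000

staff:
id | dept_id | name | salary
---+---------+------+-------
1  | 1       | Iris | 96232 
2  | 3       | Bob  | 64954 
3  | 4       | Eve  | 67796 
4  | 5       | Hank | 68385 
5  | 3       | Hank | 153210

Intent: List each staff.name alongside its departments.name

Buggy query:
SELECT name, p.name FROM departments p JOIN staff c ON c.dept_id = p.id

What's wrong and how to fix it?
Bug: Both tables have a 'name' column; the unqualified reference is ambiguous

Fix: Qualify the column with its table alias (c.name)

Corrected query:
SELECT c.name, p.name FROM departments p JOIN staff c ON c.dept_id = p.id

Result:
name | name   
-----+--------
Iris | Legal  
Bob  | Sales  
Eve  | HR     
Hank | Finance
Hank | Sales  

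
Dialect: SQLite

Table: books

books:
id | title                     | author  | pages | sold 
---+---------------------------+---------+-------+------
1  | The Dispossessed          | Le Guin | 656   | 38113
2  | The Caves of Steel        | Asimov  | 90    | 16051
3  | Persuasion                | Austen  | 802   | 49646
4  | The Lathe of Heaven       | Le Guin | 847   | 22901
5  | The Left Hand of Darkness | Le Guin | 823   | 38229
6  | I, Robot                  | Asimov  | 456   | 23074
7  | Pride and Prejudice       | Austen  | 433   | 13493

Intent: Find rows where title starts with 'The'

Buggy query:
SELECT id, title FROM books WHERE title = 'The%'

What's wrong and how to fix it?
Bug: Wildcards only work with LIKE; '=' treats '%' as a literal character

Fix: Use LIKE for wildcard pattern matching

Corrected query:
SELECT id, title FROM books WHERE title LIKE 'The%'

Result:
id | title                    
---+--------------------------
1  | The Dispossessed         
2  | The Caves of Steel       
4  | The Lathe of Heaven      
5  | The Left Hand of Darkness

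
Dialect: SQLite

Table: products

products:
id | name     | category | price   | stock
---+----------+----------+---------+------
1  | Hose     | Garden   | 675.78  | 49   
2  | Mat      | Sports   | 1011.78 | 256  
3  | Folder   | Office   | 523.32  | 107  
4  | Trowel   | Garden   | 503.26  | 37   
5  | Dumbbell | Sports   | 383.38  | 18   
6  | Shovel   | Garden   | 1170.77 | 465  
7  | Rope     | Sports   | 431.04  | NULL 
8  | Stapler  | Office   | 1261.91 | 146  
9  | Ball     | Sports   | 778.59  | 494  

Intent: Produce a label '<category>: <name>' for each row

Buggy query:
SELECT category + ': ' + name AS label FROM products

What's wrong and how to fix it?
Bug: '+' is numeric addition; on text columns SQLite converts them to 0 instead of concatenating

Fix: Replace + with || to concatenate text

Corrected query:
SELECT category || ': ' || name AS label FROM products

Result:
label           
----------------
Garden: Hose    
Sports: Mat     
Office: Folder  
Garden: Trowel  
Sports: Dumbbell
Garden: Shovel  
Sports: Rope    
Office: Stapler 
Sports: Ball    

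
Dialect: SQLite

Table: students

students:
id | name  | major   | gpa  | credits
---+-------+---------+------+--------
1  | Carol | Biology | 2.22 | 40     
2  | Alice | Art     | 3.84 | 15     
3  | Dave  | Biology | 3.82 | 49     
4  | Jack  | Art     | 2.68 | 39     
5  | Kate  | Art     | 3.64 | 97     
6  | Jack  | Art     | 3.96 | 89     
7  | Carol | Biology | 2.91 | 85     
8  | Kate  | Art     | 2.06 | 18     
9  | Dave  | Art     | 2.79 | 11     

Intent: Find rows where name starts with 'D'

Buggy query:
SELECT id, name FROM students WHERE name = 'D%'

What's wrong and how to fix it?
Bug: '=' compares the literal string including the % character; pattern matching needs LIKE

Fix: Replace '=' with LIKE so 'D%' is treated as a pattern

Corrected query:
SELECT id, name FROM students WHERE name LIKE 'D%'

Result:
id | name
---+-----
3  | Dave
9  | Dave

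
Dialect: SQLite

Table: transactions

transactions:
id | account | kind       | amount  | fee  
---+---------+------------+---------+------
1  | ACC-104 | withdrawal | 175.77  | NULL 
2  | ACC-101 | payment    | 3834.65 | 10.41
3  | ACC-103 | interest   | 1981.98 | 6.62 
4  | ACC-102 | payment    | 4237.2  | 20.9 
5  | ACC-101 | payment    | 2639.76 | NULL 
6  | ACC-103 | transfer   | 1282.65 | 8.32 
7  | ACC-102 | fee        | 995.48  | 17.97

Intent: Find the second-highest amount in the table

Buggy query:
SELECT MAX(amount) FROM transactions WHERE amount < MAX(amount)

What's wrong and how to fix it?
Bug: The inner MAX is an aggregate inside WHERE, which is not allowed

Fix: Compute the overall MAX in a subquery, then take MAX of rows below it

Corrected query:
SELECT MAX(amount) FROM transactions WHERE amount < (SELECT MAX(amount) FROM transactions)

Result:
MAX(amount)
-----------
3834.65    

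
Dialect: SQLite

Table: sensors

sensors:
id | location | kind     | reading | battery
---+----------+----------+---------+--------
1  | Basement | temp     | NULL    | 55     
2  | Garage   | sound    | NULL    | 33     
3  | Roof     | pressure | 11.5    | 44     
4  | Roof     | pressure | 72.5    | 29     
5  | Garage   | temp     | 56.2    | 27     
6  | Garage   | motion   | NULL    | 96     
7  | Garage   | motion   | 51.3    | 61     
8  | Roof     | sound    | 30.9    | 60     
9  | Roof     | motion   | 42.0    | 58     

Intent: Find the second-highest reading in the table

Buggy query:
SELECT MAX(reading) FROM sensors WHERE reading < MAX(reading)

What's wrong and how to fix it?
Bug: The inner MAX is an aggregate inside WHERE, which is not allowed

Fix: Compute the overall MAX in a subquery, then take MAX of rows below it

Corrected query:
SELECT MAX(reading) FROM sensors WHERE reading < (SELECT MAX(reading) FROM sensors)

Result:
MAX(reading)
------------
56.2        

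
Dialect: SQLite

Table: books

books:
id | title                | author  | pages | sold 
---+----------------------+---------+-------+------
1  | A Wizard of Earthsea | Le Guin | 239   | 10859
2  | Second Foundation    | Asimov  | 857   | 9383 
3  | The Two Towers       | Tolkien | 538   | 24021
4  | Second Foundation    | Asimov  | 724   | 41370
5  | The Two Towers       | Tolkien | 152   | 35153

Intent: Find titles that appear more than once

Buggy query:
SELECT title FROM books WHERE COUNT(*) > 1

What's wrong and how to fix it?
Bug: COUNT(*) is an aggregate and cannot be used in WHERE

Fix: Group first, then use HAVING for the count condition

Corrected query:
SELECT title FROM books GROUP BY title HAVING COUNT(*) > 1

Result:
title            
-----------------
Second Foundation
The Two Towers   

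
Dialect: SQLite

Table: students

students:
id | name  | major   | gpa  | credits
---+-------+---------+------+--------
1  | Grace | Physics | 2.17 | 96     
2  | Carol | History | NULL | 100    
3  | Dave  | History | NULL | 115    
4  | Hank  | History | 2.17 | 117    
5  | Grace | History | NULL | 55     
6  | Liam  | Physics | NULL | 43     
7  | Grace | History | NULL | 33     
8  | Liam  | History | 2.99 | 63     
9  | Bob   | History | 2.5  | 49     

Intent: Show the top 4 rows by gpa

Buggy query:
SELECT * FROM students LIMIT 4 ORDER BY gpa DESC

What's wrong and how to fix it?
Bug: ORDER BY cannot follow LIMIT; LIMIT is the final clause

Fix: Swap the clauses: ORDER BY first, then LIMIT

Corrected query:
SELECT * FROM students ORDER BY gpa DESC LIMIT 4

Result:
id | name  | major   | gpa  | credits
---+-------+---------+------+--------
8  | Liam  | History | 2.99 | 63     
9  | Bob   | History | 2.5  | 49     
1  | Grace | Physics | 2.17 | 96     
4  | Hank  | History | 2.17 | 117    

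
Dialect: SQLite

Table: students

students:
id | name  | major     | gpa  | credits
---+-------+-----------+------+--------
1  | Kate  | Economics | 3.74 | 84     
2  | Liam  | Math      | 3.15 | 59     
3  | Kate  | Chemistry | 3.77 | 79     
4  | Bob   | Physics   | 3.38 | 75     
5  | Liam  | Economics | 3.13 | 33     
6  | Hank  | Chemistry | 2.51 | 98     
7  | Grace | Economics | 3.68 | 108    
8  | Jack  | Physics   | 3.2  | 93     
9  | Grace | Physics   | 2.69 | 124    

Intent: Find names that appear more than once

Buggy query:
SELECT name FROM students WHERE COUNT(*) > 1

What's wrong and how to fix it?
Bug: COUNT(*) is an aggregate and cannot be used in WHERE

Fix: Group first, then use HAVING for the count condition

Corrected query:
SELECT name FROM students GROUP BY name HAVING COUNT(*) > 1

Result:
name 
-----
Grace
Kate 
Liam 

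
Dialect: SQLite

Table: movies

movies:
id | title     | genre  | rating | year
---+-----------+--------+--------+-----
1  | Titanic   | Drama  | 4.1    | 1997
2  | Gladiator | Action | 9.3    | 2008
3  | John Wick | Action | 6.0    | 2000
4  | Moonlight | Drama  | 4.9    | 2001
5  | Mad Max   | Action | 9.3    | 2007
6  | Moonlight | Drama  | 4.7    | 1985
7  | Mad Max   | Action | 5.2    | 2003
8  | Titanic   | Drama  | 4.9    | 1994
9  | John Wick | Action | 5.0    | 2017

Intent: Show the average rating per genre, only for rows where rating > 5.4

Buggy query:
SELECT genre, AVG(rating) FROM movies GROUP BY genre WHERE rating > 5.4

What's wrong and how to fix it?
Bug: WHERE cannot follow GROUP BY

Fix: Place WHERE between FROM and GROUP BY

Corrected query:
SELECT genre, AVG(rating) FROM movies WHERE rating > 5.4 GROUP BY genre

Result:
genre  | AVG(rating)
-------+------------
Action | 8.2        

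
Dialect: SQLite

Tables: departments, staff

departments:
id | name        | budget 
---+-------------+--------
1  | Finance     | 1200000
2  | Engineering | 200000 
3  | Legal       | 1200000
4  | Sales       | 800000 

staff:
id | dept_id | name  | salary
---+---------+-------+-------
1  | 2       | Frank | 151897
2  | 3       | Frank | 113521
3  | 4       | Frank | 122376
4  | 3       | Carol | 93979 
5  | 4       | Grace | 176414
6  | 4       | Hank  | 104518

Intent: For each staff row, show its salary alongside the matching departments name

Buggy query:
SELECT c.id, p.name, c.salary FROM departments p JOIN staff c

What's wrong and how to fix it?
Bug: Missing join condition: each staff row is matched to all departments rows instead of just its own

Fix: Specify the join condition linking the foreign key to the parent id

Corrected query:
SELECT c.id, p.name, c.salary FROM departments p JOIN staff c ON c.dept_id = p.id

Result:
id | name        | salary
---+-------------+-------
1  | Engineering | 151897
2  | Legal       | 113521
3  | Sales       | 122376
4  | Legal       | 93979 
5  | Sales       | 176414
6  | Sales       | 104518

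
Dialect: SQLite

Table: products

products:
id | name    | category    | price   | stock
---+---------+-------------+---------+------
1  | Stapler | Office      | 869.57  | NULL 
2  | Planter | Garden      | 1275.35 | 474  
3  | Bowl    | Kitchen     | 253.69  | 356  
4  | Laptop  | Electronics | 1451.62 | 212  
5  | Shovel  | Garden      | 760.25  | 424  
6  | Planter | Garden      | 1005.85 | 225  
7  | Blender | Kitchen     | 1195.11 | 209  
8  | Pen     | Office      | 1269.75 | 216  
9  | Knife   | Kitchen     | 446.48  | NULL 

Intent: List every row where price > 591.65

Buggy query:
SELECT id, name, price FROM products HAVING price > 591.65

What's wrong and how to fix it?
Bug: This is a non-aggregate query (no GROUP BY, no aggregates), so in SQLite the HAVING clause is invalid here; a row-level condition belongs in WHERE

Fix: Use WHERE for row-level filtering

Corrected query:
SELECT id, name, price FROM products WHERE price > 591.65

Result:
id | name    | price  
---+---------+--------
1  | Stapler | 869.57 
2  | Planter | 1275.35
4  | Laptop  | 1451.62
5  | Shovel  | 760.25 
6  | Planter | 1005.85
7  | Blender | 1195.11
8  | Pen     | 1269.75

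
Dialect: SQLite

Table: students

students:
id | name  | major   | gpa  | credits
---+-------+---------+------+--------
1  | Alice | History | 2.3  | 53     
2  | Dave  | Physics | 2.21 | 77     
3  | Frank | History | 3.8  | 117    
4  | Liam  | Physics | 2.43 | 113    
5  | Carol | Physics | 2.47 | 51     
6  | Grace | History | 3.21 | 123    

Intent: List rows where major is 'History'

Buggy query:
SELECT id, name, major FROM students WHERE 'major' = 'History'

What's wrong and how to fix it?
Bug: Single quotes denote string literals in SQL; the column name is being compared as a constant string

Fix: Remove the quotes around the column name (or use double quotes for an identifier)

Corrected query:
SELECT id, name, major FROM students WHERE major = 'History'

Result:
id | name  | major  
---+-------+--------
1  | Alice | History
3  | Frank | History
6  | Grace | History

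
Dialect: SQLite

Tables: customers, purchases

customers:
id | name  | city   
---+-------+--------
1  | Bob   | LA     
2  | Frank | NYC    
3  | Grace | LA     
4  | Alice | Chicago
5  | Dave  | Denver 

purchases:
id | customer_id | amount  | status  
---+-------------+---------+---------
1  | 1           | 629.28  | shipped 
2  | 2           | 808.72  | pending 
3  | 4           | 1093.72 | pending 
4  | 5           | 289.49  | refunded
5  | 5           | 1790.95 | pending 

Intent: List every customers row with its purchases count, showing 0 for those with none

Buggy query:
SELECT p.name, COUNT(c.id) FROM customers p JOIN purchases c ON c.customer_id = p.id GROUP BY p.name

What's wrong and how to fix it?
Bug: An inner join excludes parents with zero children

Fix: Switch to LEFT JOIN to retain unmatched parent rows

Corrected query:
SELECT p.name, COUNT(c.id) FROM customers p LEFT JOIN purchases c ON c.customer_id = p.id GROUP BY p.name

Result:
name  | COUNT(c.id)
------+------------
Alice | 1          
Bob   | 1          
Dave  | 2          
Frank | 1          
Grace | 0          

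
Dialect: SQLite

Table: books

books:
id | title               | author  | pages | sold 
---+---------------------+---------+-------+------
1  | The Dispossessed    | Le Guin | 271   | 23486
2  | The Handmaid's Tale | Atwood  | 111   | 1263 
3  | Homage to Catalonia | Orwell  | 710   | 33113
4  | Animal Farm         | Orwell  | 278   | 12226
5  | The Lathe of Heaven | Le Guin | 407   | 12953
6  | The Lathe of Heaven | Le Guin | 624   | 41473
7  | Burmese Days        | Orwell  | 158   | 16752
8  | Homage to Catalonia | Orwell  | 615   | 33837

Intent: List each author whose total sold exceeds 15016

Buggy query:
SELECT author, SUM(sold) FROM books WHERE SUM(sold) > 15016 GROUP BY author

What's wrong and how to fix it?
Bug: Aggregate functions cannot appear in a WHERE clause

Fix: Use HAVING (which filters groups after aggregation) instead of WHERE

Corrected query:
SELECT author, SUM(sold) FROM books GROUP BY author HAVING SUM(sold) > 15016

Result:
author  | SUM(sold)
--------+----------
Le Guin | 77912    
Orwell  | 95928    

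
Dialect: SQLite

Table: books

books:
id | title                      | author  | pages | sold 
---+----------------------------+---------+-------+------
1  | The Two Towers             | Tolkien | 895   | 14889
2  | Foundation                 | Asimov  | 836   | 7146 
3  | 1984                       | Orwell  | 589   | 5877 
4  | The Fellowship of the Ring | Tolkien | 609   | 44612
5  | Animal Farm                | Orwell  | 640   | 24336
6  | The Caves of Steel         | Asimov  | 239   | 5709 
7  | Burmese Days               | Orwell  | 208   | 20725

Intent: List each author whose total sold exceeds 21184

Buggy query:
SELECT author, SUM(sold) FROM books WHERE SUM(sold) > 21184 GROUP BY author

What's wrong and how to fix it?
Bug: Aggregate functions cannot appear in a WHERE clause

Fix: Move the aggregate condition to a HAVING clause

Corrected query:
SELECT author, SUM(sold) FROM books GROUP BY author HAVING SUM(sold) > 21184

Result:
author  | SUM(sold)
--------+----------
Orwell  | 50938    
Tolkien | 59501    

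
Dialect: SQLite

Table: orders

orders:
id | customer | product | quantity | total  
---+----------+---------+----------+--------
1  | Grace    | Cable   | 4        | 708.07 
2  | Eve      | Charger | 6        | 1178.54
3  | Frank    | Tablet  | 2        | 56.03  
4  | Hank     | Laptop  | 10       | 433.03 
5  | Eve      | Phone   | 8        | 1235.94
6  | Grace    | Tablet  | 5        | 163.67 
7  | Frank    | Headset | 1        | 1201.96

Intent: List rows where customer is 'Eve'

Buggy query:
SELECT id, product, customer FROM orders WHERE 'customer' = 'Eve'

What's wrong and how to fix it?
Bug: Single quotes denote string literals in SQL; the column name is being compared as a constant string

Fix: Remove the quotes around the column name (or use double quotes for an identifier)

Corrected query:
SELECT id, product, customer FROM orders WHERE customer = 'Eve'

Result:
id | product | customer
---+---------+---------
2  | Charger | Eve     
5  | Phone   | Eve     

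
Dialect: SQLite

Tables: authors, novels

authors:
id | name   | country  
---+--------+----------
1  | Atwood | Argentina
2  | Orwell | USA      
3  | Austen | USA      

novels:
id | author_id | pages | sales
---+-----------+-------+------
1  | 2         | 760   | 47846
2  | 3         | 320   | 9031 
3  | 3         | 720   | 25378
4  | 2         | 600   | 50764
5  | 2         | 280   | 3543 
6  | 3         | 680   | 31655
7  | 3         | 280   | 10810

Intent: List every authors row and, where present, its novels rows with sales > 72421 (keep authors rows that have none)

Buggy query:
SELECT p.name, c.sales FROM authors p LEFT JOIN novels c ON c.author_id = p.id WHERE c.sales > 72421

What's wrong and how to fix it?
Bug: A WHERE condition on the right-hand table after LEFT JOIN drops unmatched parents

Fix: Put 'c.sales > 72421' in the JOIN's ON clause instead of WHERE

Corrected query:
SELECT p.name, c.sales FROM authors p LEFT JOIN novels c ON c.author_id = p.id AND c.sales > 72421

Result:
name   | sales
-------+------
Atwood | NULL 
Orwell | NULL 
Austen | NULL 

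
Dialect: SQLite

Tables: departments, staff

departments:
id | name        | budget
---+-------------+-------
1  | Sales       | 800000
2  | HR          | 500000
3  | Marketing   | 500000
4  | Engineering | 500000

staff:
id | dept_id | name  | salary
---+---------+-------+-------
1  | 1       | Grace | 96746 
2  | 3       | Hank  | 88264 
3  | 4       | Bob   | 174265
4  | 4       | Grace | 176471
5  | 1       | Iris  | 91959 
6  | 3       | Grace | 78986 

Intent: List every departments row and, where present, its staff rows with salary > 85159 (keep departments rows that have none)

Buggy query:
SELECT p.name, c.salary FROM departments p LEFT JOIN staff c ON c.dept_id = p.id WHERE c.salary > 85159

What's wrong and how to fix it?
Bug: Filtering c.salary in WHERE discards the NULL rows produced by LEFT JOIN, turning it into an inner join

Fix: Put 'c.salary > 85159' in the JOIN's ON clause instead of WHERE

Corrected query:
SELECT p.name, c.salary FROM departments p LEFT JOIN staff c ON c.dept_id = p.id AND c.salary > 85159

Result:
name        | salary
------------+-------
Sales       | 91959 
Sales       | 96746 
HR          | NULL  
Marketing   | 88264 
Engineering | 174265
Engineering | 176471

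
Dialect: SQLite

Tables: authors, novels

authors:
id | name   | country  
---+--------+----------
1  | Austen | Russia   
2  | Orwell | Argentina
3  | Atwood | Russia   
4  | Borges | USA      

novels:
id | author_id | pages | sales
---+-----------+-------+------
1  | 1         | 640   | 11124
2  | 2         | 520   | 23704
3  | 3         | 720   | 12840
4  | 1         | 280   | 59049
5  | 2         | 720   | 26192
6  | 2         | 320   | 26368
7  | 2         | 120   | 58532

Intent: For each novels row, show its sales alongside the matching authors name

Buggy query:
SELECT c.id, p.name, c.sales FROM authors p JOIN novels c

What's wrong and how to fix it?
Bug: JOIN with no ON clause produces a cartesian product; every novels row pairs with every authors row

Fix: Add ON c.author_id = p.id to the JOIN

Corrected query:
SELECT c.id, p.name, c.sales FROM authors p JOIN novels c ON c.author_id = p.id

Result:
id | name   | sales
---+--------+------
1  | Austen | 11124
2  | Orwell | 23704
3  | Atwood | 12840
4  | Austen | 59049
5  | Orwell | 26192
6  | Orwell | 26368
7  | Orwell | 58532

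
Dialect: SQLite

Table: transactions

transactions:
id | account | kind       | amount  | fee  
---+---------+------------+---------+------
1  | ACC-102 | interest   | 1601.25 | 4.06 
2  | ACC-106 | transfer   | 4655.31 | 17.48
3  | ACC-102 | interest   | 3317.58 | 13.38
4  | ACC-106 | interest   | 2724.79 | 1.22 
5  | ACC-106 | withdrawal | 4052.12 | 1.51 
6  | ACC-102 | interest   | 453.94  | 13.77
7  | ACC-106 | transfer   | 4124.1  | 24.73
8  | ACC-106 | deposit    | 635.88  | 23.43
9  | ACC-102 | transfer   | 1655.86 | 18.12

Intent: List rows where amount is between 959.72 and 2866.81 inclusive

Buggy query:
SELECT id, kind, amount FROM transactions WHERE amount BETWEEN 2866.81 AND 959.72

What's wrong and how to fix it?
Bug: BETWEEN expects the lower bound first; with 2866.81 AND 959.72 the range is empty

Fix: Swap the bounds so the smaller value comes first

Corrected query:
SELECT id, kind, amount FROM transactions WHERE amount BETWEEN 959.72 AND 2866.81

Result:
id | kind     | amount 
---+----------+--------
1  | interest | 1601.25
4  | interest | 2724.79
9  | transfer | 1655.86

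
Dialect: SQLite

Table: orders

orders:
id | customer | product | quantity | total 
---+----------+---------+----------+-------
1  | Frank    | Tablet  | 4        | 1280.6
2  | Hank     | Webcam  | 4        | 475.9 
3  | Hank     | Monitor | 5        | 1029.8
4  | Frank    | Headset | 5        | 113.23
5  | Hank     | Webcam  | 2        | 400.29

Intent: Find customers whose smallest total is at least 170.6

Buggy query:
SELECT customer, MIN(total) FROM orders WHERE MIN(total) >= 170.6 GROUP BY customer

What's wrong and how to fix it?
Bug: Aggregates like MIN are computed per group after WHERE runs

Fix: Replace WHERE with HAVING after the GROUP BY

Corrected query:
SELECT customer, MIN(total) FROM orders GROUP BY customer HAVING MIN(total) >= 170.6

Result:
customer | MIN(total)
---------+-----------
Hank     | 400.29    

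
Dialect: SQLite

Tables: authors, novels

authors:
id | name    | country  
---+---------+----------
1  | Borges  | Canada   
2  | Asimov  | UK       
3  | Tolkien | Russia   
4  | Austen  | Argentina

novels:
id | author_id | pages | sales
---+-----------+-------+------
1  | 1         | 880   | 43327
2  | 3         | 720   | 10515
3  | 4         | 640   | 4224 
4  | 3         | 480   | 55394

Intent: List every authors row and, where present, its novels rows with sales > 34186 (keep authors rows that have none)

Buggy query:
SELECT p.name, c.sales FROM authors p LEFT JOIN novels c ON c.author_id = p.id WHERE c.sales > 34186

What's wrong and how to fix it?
Bug: Filtering c.sales in WHERE discards the NULL rows produced by LEFT JOIN, turning it into an inner join

Fix: Move the right-table condition into the ON clause so unmatched parents are kept

Corrected query:
SELECT p.name, c.sales FROM authors p LEFT JOIN novels c ON c.author_id = p.id AND c.sales > 34186

Result:
name    | sales
--------+------
Borges  | 43327
Asimov  | NULL 
Tolkien | 55394
Austen  | NULL 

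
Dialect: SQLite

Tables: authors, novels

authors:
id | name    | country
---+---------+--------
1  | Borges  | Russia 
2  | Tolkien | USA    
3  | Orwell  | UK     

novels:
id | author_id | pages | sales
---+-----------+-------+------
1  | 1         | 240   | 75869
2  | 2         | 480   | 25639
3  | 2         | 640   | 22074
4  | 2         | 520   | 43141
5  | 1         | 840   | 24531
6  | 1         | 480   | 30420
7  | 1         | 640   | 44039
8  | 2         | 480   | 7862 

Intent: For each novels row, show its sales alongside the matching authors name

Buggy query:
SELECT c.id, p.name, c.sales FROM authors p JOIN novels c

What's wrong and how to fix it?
Bug: JOIN with no ON clause produces a cartesian product; every novels row pairs with every authors row

Fix: Add ON c.author_id = p.id to the JOIN

Corrected query:
SELECT c.id, p.name, c.sales FROM authors p JOIN novels c ON c.author_id = p.id

Result:
id | name    | sales
---+---------+------
1  | Borges  | 75869
2  | Tolkien | 25639
3  | Tolkien | 22074
4  | Tolkien | 43141
5  | Borges  | 24531
6  | Borges  | 30420
7  | Borges  | 44039
8  | Tolkien | 7862 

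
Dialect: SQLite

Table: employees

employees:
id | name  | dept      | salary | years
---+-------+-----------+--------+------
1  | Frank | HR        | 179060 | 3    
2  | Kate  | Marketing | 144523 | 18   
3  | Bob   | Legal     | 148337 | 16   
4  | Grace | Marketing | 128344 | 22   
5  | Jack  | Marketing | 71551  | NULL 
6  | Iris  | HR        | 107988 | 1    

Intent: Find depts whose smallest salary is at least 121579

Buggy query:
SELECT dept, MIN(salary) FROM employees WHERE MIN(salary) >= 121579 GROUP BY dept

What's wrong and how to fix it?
Bug: MIN() in WHERE is a misuse of aggregate

Fix: Replace WHERE with HAVING after the GROUP BY

Corrected query:
SELECT dept, MIN(salary) FROM employees GROUP BY dept HAVING MIN(salary) >= 121579

Result:
dept  | MIN(salary)
------+------------
Legal | 148337     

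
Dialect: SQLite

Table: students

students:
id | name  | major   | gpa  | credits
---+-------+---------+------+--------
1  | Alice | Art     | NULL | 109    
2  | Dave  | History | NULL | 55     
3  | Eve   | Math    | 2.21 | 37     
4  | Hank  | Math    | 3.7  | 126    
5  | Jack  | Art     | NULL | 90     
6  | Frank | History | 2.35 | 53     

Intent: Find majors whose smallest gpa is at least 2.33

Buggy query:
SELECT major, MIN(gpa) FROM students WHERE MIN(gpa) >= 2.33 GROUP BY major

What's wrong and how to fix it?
Bug: MIN() in WHERE is a misuse of aggregate

Fix: Replace WHERE with HAVING after the GROUP BY

Corrected query:
SELECT major, MIN(gpa) FROM students GROUP BY major HAVING MIN(gpa) >= 2.33

Result:
major   | MIN(gpa)
--------+---------
History | 2.35    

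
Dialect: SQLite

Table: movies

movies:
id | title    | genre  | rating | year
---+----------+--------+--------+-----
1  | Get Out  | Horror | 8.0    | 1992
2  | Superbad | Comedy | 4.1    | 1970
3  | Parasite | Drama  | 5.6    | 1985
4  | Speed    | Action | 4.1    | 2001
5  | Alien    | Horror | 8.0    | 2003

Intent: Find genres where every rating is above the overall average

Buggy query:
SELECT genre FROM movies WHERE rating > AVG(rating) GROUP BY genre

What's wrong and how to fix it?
Bug: WHERE evaluates per row before aggregation, so AVG() is unavailable

Fix: Compute the overall average in a scalar subquery and compare each group's MIN against it in HAVING

Corrected query:
SELECT genre FROM movies GROUP BY genre HAVING MIN(rating) > (SELECT AVG(rating) FROM movies)

Result:
genre 
------
Horror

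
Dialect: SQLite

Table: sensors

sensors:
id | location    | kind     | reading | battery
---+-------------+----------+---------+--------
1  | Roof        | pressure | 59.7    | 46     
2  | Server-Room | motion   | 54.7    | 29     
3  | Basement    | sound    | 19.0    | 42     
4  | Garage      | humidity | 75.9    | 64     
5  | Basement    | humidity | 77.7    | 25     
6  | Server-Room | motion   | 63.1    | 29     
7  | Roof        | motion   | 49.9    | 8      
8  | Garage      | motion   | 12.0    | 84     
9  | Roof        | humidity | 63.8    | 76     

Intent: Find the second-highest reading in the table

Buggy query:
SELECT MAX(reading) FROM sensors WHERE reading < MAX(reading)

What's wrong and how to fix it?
Bug: The inner MAX is an aggregate inside WHERE, which is not allowed

Fix: Compute the overall MAX in a subquery, then take MAX of rows below it

Corrected query:
SELECT MAX(reading) FROM sensors WHERE reading < (SELECT MAX(reading) FROM sensors)

Result:
MAX(reading)
------------
75.9        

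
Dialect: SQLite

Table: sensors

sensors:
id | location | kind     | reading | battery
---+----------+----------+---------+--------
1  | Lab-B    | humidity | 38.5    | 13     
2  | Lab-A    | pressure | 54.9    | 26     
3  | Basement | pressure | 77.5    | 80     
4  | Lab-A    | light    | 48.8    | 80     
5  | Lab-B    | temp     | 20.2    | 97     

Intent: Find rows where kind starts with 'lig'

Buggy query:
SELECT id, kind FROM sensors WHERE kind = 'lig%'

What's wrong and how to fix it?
Bug: '=' compares the literal string including the % character; pattern matching needs LIKE

Fix: Use LIKE for wildcard pattern matching

Corrected query:
SELECT id, kind FROM sensors WHERE kind LIKE 'lig%'

Result:
id | kind 
---+------
4  | light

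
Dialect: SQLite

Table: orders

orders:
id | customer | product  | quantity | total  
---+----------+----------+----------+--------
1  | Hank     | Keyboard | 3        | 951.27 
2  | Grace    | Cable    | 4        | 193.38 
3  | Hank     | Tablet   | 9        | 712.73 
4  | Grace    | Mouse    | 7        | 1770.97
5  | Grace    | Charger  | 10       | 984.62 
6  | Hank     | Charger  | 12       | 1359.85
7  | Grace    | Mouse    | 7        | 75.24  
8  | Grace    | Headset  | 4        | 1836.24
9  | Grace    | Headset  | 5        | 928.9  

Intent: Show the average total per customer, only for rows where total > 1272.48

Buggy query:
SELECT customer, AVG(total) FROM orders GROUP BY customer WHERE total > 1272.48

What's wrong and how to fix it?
Bug: WHERE cannot follow GROUP BY

Fix: Move the WHERE clause before GROUP BY

Corrected query:
SELECT customer, AVG(total) FROM orders WHERE total > 1272.48 GROUP BY customer

Result:
customer | AVG(total)
---------+-----------
Grace    | 1803.605  
Hank     | 1359.85   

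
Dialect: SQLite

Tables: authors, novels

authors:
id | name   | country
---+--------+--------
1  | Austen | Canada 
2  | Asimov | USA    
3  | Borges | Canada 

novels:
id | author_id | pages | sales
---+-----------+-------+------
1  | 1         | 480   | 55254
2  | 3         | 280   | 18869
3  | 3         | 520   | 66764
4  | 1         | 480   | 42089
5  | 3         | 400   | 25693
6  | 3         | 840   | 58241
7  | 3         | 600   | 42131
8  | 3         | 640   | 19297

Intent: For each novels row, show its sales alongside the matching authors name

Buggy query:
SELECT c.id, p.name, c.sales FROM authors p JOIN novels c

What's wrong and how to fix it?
Bug: JOIN with no ON clause produces a cartesian product; every novels row pairs with every authors row

Fix: Add ON c.author_id = p.id to the JOIN

Corrected query:
SELECT c.id, p.name, c.sales FROM authors p JOIN novels c ON c.author_id = p.id

Result:
id | name   | sales
---+--------+------
1  | Austen | 55254
2  | Borges | 18869
3  | Borges | 66764
4  | Austen | 42089
5  | Borges | 25693
6  | Borges | 58241
7  | Borges | 42131
8  | Borges | 19297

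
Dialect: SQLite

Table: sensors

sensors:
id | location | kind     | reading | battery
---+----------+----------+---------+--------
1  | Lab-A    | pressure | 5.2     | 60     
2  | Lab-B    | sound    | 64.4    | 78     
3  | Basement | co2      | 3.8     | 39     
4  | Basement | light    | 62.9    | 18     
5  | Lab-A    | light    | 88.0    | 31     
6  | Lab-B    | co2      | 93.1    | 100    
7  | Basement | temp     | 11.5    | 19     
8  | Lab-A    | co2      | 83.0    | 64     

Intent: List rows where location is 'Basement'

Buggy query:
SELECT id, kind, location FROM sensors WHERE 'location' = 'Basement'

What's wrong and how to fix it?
Bug: Single quotes denote string literals in SQL; the column name is being compared as a constant string

Fix: Reference the column as location without single quotes

Corrected query:
SELECT id, kind, location FROM sensors WHERE location = 'Basement'

Result:
id | kind  | location
---+-------+---------
3  | co2   | Basement
4  | light | Basement
7  | temp  | Basement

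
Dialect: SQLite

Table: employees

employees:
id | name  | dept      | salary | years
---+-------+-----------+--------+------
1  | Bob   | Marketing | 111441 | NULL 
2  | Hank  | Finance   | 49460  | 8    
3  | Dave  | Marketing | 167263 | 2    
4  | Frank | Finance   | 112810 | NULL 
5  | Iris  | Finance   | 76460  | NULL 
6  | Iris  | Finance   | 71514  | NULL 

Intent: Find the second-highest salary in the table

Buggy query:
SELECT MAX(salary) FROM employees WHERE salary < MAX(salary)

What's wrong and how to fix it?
Bug: MAX(salary) on the right of the comparison is an aggregate-in-WHERE error

Fix: Put the inner MAX in a scalar subquery

Corrected query:
SELECT MAX(salary) FROM employees WHERE salary < (SELECT MAX(salary) FROM employees)

Result:
MAX(salary)
-----------
112810     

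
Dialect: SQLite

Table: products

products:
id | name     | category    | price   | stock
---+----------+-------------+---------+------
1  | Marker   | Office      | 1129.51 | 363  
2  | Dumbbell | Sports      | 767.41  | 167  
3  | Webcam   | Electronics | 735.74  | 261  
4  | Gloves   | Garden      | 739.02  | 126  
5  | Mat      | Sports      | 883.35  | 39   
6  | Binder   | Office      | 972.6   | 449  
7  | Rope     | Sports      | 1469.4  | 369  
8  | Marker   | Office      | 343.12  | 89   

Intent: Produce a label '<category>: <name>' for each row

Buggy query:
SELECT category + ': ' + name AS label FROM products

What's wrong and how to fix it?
Bug: '+' is numeric addition; on text columns SQLite converts them to 0 instead of concatenating

Fix: Replace + with || to concatenate text

Corrected query:
SELECT category || ': ' || name AS label FROM products

Result:
label              
-------------------
Office: Marker     
Sports: Dumbbell   
Electronics: Webcam
Garden: Gloves     
Sports: Mat        
Office: Binder     
Sports: Rope       
Office: Marker     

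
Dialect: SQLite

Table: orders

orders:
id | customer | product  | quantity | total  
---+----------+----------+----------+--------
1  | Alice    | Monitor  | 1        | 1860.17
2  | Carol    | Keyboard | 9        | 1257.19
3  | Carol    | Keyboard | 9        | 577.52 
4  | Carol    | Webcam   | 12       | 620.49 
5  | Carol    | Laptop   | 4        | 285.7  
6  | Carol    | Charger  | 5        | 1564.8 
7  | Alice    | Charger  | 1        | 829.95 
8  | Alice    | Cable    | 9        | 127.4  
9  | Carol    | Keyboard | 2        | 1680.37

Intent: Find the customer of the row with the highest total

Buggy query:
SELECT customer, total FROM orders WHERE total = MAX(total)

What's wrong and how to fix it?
Bug: WHERE is evaluated per row; an aggregate over the whole table isn't defined there

Fix: Use a subquery: WHERE total = (SELECT MAX(total) FROM orders)

Corrected query:
SELECT customer, total FROM orders WHERE total = (SELECT MAX(total) FROM orders)

Result:
customer | total  
---------+--------
Alice    | 1860.17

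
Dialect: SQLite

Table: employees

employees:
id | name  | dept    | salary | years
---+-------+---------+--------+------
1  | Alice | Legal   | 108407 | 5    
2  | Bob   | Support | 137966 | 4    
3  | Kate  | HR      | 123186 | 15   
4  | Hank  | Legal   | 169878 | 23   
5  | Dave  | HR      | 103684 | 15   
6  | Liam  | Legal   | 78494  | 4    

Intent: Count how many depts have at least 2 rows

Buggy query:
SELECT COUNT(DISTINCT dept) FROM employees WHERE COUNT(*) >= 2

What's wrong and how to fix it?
Bug: WHERE filters individual rows, not groups, so a group-level COUNT is invalid there

Fix: Use a subquery that GROUPs and filters with HAVING, then count its rows

Corrected query:
SELECT COUNT(*) FROM (SELECT dept FROM employees GROUP BY dept HAVING COUNT(*) >= 2)

Result:
COUNT(*)
--------
2       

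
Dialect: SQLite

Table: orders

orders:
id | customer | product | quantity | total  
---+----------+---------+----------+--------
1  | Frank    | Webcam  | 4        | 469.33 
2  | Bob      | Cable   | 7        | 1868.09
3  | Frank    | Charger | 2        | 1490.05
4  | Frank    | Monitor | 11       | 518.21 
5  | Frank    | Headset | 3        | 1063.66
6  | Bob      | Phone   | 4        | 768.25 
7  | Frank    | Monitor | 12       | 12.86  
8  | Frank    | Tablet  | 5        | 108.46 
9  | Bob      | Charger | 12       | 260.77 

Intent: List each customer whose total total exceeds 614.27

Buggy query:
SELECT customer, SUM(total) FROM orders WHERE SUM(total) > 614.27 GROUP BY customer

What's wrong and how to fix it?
Bug: Aggregate functions cannot appear in a WHERE clause

Fix: Move the aggregate condition to a HAVING clause

Corrected query:
SELECT customer, SUM(total) FROM orders GROUP BY customer HAVING SUM(total) > 614.27

Result:
customer | SUM(total)
---------+-----------
Bob      | 2897.11   
Frank    | 3662.57   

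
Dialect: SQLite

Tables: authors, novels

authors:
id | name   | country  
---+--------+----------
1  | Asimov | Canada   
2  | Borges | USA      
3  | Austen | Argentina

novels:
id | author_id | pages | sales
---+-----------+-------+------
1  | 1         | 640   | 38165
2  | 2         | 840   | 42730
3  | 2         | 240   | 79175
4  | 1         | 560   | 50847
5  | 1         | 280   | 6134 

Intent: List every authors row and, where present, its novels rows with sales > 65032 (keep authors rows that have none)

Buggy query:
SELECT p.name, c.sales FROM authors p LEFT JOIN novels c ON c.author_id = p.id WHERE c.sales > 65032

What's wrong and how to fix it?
Bug: A WHERE condition on the right-hand table after LEFT JOIN drops unmatched parents

Fix: Put 'c.sales > 65032' in the JOIN's ON clause instead of WHERE

Corrected query:
SELECT p.name, c.sales FROM authors p LEFT JOIN novels c ON c.author_id = p.id AND c.sales > 65032

Result:
name   | sales
-------+------
Asimov | NULL 
Borges | 79175
Austen | NULL 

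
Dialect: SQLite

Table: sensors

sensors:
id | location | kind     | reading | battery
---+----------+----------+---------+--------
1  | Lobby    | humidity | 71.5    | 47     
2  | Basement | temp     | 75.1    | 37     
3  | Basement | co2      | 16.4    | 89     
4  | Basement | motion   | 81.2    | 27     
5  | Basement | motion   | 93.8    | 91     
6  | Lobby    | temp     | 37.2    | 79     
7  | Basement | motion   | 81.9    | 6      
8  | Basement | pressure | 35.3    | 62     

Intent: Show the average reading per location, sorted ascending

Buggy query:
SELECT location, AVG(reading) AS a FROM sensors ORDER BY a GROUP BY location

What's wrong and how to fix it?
Bug: GROUP BY must precede ORDER BY

Fix: Reorder: SELECT … FROM … GROUP BY … ORDER BY …

Corrected query:
SELECT location, AVG(reading) AS a FROM sensors GROUP BY location ORDER BY a

Result:
location | a    
---------+------
Lobby    | 54.35
Basement | 63.95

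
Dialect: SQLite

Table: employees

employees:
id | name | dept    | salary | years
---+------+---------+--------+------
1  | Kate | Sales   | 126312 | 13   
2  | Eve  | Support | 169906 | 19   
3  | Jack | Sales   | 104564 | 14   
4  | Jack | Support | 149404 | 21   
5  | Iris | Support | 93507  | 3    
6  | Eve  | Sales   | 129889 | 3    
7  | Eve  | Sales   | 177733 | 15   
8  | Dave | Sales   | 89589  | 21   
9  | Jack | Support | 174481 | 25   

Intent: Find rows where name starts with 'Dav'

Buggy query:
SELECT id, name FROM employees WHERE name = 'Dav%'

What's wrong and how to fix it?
Bug: '=' compares the literal string including the % character; pattern matching needs LIKE

Fix: Use LIKE for wildcard pattern matching

Corrected query:
SELECT id, name FROM employees WHERE name LIKE 'Dav%'

Result:
id | name
---+-----
8  | Dave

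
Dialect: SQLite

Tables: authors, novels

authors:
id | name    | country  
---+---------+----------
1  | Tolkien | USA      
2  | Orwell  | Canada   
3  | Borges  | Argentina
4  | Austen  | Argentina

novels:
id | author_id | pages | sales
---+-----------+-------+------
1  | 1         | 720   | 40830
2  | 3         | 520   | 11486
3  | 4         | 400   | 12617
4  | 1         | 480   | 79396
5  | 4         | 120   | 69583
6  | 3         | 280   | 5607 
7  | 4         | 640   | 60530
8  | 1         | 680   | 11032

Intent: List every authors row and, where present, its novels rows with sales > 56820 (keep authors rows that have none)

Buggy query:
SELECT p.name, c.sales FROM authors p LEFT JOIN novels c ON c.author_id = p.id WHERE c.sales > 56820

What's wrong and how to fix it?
Bug: Filtering c.sales in WHERE discards the NULL rows produced by LEFT JOIN, turning it into an inner join

Fix: Move the right-table condition into the ON clause so unmatched parents are kept

Corrected query:
SELECT p.name, c.sales FROM authors p LEFT JOIN novels c ON c.author_id = p.id AND c.sales > 56820

Result:
name    | sales
--------+------
Tolkien | 79396
Orwell  | NULL 
Borges  | NULL 
Austen  | 60530
Austen  | 69583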